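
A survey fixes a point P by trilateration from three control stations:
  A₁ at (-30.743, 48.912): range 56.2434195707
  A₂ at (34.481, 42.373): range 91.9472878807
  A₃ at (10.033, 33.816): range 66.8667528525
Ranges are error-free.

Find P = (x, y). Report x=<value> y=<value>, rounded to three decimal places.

eq1: (x + 30.743)² + (y − 48.912)² = 56.2434195707²
eq2: (x − 34.481)² + (y − 42.373)² = 91.9472878807²
eq3: (x − 10.033)² + (y − 33.816)² = 66.8667528525²
eq3−eq2, eq3−eq1 (x²,y² cancel):
  48.896·x + 17.114·y = -2242.913567
  -81.552·x + 30.192·y = 3401.173240
det = 48.896·30.192 − 17.114·-81.552 = 2871.948960
x = (-2242.913567·30.192 − 17.114·3401.173240) / 2871.948960 = -43.846784
y = (48.896·3401.173240 − -2242.913567·-81.552) / 2871.948960 = -5.783641

x=-43.847 y=-5.784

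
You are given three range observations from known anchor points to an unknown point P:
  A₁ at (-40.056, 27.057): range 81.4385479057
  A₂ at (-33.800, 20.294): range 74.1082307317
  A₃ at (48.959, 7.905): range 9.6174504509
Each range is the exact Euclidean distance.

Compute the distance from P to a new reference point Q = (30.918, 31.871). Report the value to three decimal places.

eq1: (x + 40.056)² + (y − 27.057)² = 81.4385479057²
eq2: (x + 33.800)² + (y − 20.294)² = 74.1082307317²
eq3: (x − 48.959)² + (y − 7.905)² = 9.6174504509²
eq2−eq3, eq2−eq1 (x²,y² cancel):
  165.518·x − 24.778·y = 6304.720779
  -12.512·x + 13.526·y = -357.929274
det = 165.518·13.526 − -24.778·-12.512 = 1928.774132
x = (6304.720779·13.526 − -24.778·-357.929274) / 1928.774132 = 39.615256
y = (165.518·-357.929274 − 6304.720779·-12.512) / 1928.774132 = 10.183115
|P − Q| = √((39.615256 − 30.918)² + (10.183115 − 31.871)²) = 23.366785

23.367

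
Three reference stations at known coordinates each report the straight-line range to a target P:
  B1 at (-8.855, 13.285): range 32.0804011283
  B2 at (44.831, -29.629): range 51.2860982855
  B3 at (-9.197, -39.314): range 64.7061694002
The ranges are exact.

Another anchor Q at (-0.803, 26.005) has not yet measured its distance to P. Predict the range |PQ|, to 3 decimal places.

eq1: (x + 8.855)² + (y − 13.285)² = 32.0804011283²
eq2: (x − 44.831)² + (y + 29.629)² = 51.2860982855²
eq3: (x + 9.197)² + (y + 39.314)² = 64.7061694002²
eq3−eq1, eq3−eq2 (x²,y² cancel):
  0.684·x + 105.198·y = 1782.463067
  108.056·x + 19.370·y = 2814.145278
det = 0.684·19.370 − 105.198·108.056 = -11354.026008
x = (1782.463067·19.370 − 105.198·2814.145278) / -11354.026008 = 23.032900
y = (0.684·2814.145278 − 1782.463067·108.056) / -11354.026008 = 16.794127
|P − Q| = √((23.032900 − -0.803)² + (16.794127 − 26.005)²) = 25.553675

25.554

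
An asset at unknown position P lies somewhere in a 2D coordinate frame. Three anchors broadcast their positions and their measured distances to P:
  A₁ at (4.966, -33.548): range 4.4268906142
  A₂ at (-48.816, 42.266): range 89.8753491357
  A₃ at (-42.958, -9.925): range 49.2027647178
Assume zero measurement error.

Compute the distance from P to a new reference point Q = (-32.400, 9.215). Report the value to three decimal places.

eq1: (x − 4.966)² + (y + 33.548)² = 4.4268906142²
eq2: (x + 48.816)² + (y − 42.266)² = 89.8753491357²
eq3: (x + 42.958)² + (y + 9.925)² = 49.2027647178²
eq1−eq3, eq1−eq2 (x²,y² cancel):
  -95.848·x + 47.246·y = -1607.548766
  -107.564·x + 151.628·y = -5038.693870
det = -95.848·151.628 − 47.246·-107.564 = -9451.271800
x = (-1607.548766·151.628 − 47.246·-5038.693870) / -9451.271800 = 0.602170
y = (-95.848·-5038.693870 − -1607.548766·-107.564) / -9451.271800 = -32.803453
|P − Q| = √((0.602170 − -32.400)² + (-32.803453 − 9.215)²) = 53.429333

53.429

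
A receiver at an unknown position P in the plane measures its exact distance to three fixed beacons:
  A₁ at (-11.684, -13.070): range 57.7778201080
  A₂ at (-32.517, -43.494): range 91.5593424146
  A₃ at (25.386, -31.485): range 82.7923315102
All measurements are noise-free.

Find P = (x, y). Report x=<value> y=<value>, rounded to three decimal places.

eq1: (x + 11.684)² + (y + 13.070)² = 57.7778201080²
eq2: (x + 32.517)² + (y + 43.494)² = 91.5593424146²
eq3: (x − 25.386)² + (y + 31.485)² = 82.7923315102²
eq1−eq2, eq1−eq3 (x²,y² cancel):
  -41.666·x − 60.848·y = -2403.094118
  74.140·x − 36.830·y = -2187.880195
det = -41.666·-36.830 − -60.848·74.140 = 6045.829500
x = (-2403.094118·-36.830 − -60.848·-2187.880195) / 6045.829500 = -7.380654
y = (-41.666·-2187.880195 − -2403.094118·74.140) / 6045.829500 = 44.547339

x=-7.381 y=44.547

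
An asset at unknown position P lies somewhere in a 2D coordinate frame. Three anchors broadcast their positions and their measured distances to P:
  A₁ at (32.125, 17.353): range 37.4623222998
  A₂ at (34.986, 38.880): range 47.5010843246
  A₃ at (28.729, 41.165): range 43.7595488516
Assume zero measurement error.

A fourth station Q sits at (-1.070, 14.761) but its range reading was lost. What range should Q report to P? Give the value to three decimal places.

4.270

eq1: (x − 32.125)² + (y − 17.353)² = 37.4623222998²
eq2: (x − 34.986)² + (y − 38.880)² = 47.5010843246²
eq3: (x − 28.729)² + (y − 41.165)² = 43.7595488516²
eq2−eq3, eq2−eq1 (x²,y² cancel):
  -12.514·x + 4.570·y = 125.692966
  -5.722·x − 43.054·y = -549.604942
det = -12.514·-43.054 − 4.570·-5.722 = 564.927296
x = (125.692966·-43.054 − 4.570·-549.604942) / 564.927296 = -5.133210
y = (-12.514·-549.604942 − 125.692966·-5.722) / 564.927296 = 13.447698
|P − Q| = √((-5.133210 − -1.070)² + (13.447698 − 14.761)²) = 4.270180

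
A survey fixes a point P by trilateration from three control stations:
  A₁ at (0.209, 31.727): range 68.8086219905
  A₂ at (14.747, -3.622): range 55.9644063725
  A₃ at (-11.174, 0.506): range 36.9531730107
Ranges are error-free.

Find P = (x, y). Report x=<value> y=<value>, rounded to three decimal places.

x=-36.278 y=-26.611

eq1: (x − 0.209)² + (y − 31.727)² = 68.8086219905²
eq2: (x − 14.747)² + (y + 3.622)² = 55.9644063725²
eq3: (x + 11.174)² + (y − 0.506)² = 36.9531730107²
eq3−eq2, eq3−eq1 (x²,y² cancel):
  51.842·x − 8.256·y = -1660.999204
  22.766·x + 62.442·y = -2487.557567
det = 51.842·62.442 − -8.256·22.766 = 3425.074260
x = (-1660.999204·62.442 − -8.256·-2487.557567) / 3425.074260 = -36.277575
y = (51.842·-2487.557567 − -1660.999204·22.766) / 3425.074260 = -26.611292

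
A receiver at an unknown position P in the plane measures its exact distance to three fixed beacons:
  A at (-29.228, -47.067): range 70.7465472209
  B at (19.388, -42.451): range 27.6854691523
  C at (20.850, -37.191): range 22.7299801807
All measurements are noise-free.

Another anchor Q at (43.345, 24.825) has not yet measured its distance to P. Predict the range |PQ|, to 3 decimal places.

45.948

eq1: (x + 29.228)² + (y + 47.067)² = 70.7465472209²
eq2: (x − 19.388)² + (y + 42.451)² = 27.6854691523²
eq3: (x − 20.850)² + (y + 37.191)² = 22.7299801807²
eq2−eq3, eq2−eq1 (x²,y² cancel):
  2.924·x + 10.520·y = -110.255761
  -97.232·x − 9.232·y = -3346.992213
det = 2.924·-9.232 − 10.520·-97.232 = 995.886272
x = (-110.255761·-9.232 − 10.520·-3346.992213) / 995.886272 = 36.377888
y = (2.924·-3346.992213 − -110.255761·-97.232) / 995.886272 = -20.591702
|P − Q| = √((36.377888 − 43.345)² + (-20.591702 − 24.825)²) = 45.947987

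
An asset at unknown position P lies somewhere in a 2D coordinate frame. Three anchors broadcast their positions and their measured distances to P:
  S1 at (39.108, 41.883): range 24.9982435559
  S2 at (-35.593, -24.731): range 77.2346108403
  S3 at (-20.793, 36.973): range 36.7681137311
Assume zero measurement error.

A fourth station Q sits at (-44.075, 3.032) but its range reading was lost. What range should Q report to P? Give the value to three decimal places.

66.899

eq1: (x − 39.108)² + (y − 41.883)² = 24.9982435559²
eq2: (x + 35.593)² + (y + 24.731)² = 77.2346108403²
eq3: (x + 20.793)² + (y − 36.973)² = 36.7681137311²
eq3−eq1, eq3−eq2 (x²,y² cancel):
  119.802·x + 9.820·y = 2211.251781
  -29.600·x − 123.408·y = -4534.158492
det = 119.802·-123.408 − 9.820·-29.600 = -14493.853216
x = (2211.251781·-123.408 − 9.820·-4534.158492) / -14493.853216 = 15.755695
y = (119.802·-4534.158492 − 2211.251781·-29.600) / -14493.853216 = 32.962125
|P − Q| = √((15.755695 − -44.075)² + (32.962125 − 3.032)²) = 66.899360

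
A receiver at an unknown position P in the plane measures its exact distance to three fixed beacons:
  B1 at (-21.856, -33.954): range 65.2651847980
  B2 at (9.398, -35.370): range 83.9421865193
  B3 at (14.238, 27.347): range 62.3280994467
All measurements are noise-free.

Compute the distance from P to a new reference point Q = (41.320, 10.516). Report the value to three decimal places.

90.691

eq1: (x + 21.856)² + (y + 33.954)² = 65.2651847980²
eq2: (x − 9.398)² + (y + 35.370)² = 83.9421865193²
eq3: (x − 14.238)² + (y − 27.347)² = 62.3280994467²
eq1−eq2, eq1−eq3 (x²,y² cancel):
  62.508·x − 2.832·y = -3077.945879
  72.188·x + 122.602·y = -305.227433
det = 62.508·122.602 − -2.832·72.188 = 7868.042232
x = (-3077.945879·122.602 − -2.832·-305.227433) / 7868.042232 = -48.071263
y = (62.508·-305.227433 − -3077.945879·72.188) / 7868.042232 = 25.814757
|P − Q| = √((-48.071263 − 41.320)² + (25.814757 − 10.516)²) = 90.690958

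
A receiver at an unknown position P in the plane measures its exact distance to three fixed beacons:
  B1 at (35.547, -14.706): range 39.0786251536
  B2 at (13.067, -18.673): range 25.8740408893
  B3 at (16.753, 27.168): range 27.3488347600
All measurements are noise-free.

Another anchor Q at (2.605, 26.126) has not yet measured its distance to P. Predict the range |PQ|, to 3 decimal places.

21.684

eq1: (x − 35.547)² + (y + 14.706)² = 39.0786251536²
eq2: (x − 13.067)² + (y + 18.673)² = 25.8740408893²
eq3: (x − 16.753)² + (y − 27.168)² = 27.3488347600²
eq3−eq2, eq3−eq1 (x²,y² cancel):
  -7.372·x − 91.682·y = -420.843044
  37.588·x − 83.748·y = -318.087769
det = -7.372·-83.748 − -91.682·37.588 = 4063.533272
x = (-420.843044·-83.748 − -91.682·-318.087769) / 4063.533272 = 1.496688
y = (-7.372·-318.087769 − -420.843044·37.588) / 4063.533272 = 4.469901
|P − Q| = √((1.496688 − 2.605)² + (4.469901 − 26.126)²) = 21.684441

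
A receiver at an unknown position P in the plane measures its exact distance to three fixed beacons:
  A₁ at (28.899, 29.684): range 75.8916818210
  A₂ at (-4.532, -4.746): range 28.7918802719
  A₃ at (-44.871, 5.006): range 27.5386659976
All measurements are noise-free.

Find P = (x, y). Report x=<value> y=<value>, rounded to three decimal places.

eq1: (x − 28.899)² + (y − 29.684)² = 75.8916818210²
eq2: (x + 4.532)² + (y + 4.746)² = 28.7918802719²
eq3: (x + 44.871)² + (y − 5.006)² = 27.5386659976²
eq1−eq3, eq1−eq2 (x²,y² cancel):
  -147.540·x − 49.356·y = 5323.343865
  -66.862·x − 68.860·y = 3257.346483
det = -147.540·-68.860 − -49.356·-66.862 = 6859.563528
x = (5323.343865·-68.860 − -49.356·3257.346483) / 6859.563528 = -30.001306
y = (-147.540·3257.346483 − 5323.343865·-66.862) / 6859.563528 = -18.173093

x=-30.001 y=-18.173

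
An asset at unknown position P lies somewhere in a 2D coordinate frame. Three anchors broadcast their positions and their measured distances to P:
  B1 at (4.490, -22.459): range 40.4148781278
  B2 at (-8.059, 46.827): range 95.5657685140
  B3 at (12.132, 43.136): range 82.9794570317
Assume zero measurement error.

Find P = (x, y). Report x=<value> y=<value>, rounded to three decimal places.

eq1: (x − 4.490)² + (y + 22.459)² = 40.4148781278²
eq2: (x + 8.059)² + (y − 46.827)² = 95.5657685140²
eq3: (x − 12.132)² + (y − 43.136)² = 82.9794570317²
eq1−eq3, eq1−eq2 (x²,y² cancel):
  15.284·x + 131.190·y = -3768.894776
  -25.098·x + 138.572·y = -5766.305109
det = 15.284·138.572 − 131.190·-25.098 = 5410.541068
x = (-3768.894776·138.572 − 131.190·-5766.305109) / 5410.541068 = 43.289253
y = (15.284·-5766.305109 − -3768.894776·-25.098) / 5410.541068 = -33.771840

x=43.289 y=-33.772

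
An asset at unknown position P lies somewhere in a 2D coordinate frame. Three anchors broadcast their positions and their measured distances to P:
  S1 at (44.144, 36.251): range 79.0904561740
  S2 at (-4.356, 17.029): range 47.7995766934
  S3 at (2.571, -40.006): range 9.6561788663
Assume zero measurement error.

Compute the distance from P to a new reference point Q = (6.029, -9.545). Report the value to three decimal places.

eq1: (x − 44.144)² + (y − 36.251)² = 79.0904561740²
eq2: (x + 4.356)² + (y − 17.029)² = 47.7995766934²
eq3: (x − 2.571)² + (y + 40.006)² = 9.6561788663²
eq1−eq2, eq1−eq3 (x²,y² cancel):
  -97.000·x − 38.444·y = 1016.634566
  -83.146·x − 152.514·y = 4506.320808
det = -97.000·-152.514 − -38.444·-83.146 = 11597.393176
x = (1016.634566·-152.514 − -38.444·4506.320808) / 11597.393176 = 1.568455
y = (-97.000·4506.320808 − 1016.634566·-83.146) / 11597.393176 = -30.402006
|P − Q| = √((1.568455 − 6.029)² + (-30.402006 − -9.545)²) = 21.328647

21.329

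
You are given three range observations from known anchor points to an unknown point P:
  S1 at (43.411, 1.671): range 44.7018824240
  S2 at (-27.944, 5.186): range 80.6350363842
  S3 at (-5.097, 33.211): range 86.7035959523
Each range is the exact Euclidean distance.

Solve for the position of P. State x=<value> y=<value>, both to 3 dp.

x=37.026 y=-42.573

eq1: (x − 43.411)² + (y − 1.671)² = 44.7018824240²
eq2: (x + 27.944)² + (y − 5.186)² = 80.6350363842²
eq3: (x + 5.097)² + (y − 33.211)² = 86.7035959523²
eq1−eq2, eq1−eq3 (x²,y² cancel):
  -142.710·x + 7.030·y = -5583.296230
  -97.016·x + 63.080·y = -6277.612491
det = -142.710·63.080 − 7.030·-97.016 = -8320.124320
x = (-5583.296230·63.080 − 7.030·-6277.612491) / -8320.124320 = 37.026215
y = (-142.710·-6277.612491 − -5583.296230·-97.016) / -8320.124320 = -42.572562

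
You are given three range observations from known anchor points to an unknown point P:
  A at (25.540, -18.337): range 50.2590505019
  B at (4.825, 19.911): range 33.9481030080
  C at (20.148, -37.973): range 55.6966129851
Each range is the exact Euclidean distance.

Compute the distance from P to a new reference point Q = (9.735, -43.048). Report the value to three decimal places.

eq1: (x − 25.540)² + (y + 18.337)² = 50.2590505019²
eq2: (x − 4.825)² + (y − 19.911)² = 33.9481030080²
eq3: (x − 20.148)² + (y + 37.973)² = 55.6966129851²
eq1−eq3, eq1−eq2 (x²,y² cancel):
  -10.784·x − 39.272·y = 283.212923
  -41.430·x + 76.496·y = 804.689837
det = -10.784·76.496 − -39.272·-41.430 = -2451.971824
x = (283.212923·76.496 − -39.272·804.689837) / -2451.971824 = -21.723918
y = (-10.784·804.689837 − 283.212923·-41.430) / -2451.971824 = -1.246236
|P − Q| = √((-21.723918 − 9.735)² + (-1.246236 − -43.048)²) = 52.316833

52.317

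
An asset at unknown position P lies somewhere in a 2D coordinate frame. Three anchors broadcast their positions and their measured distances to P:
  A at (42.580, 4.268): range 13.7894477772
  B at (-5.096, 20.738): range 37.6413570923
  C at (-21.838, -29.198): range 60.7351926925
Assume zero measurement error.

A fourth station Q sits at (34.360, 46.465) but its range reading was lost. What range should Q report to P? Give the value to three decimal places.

eq1: (x − 42.580)² + (y − 4.268)² = 13.7894477772²
eq2: (x + 5.096)² + (y − 20.738)² = 37.6413570923²
eq3: (x + 21.838)² + (y + 29.198)² = 60.7351926925²
eq1−eq3, eq1−eq2 (x²,y² cancel):
  -128.836·x − 66.932·y = -4000.465537
  -95.352·x + 32.940·y = -2601.961258
det = -128.836·32.940 − -66.932·-95.352 = -10625.957904
x = (-4000.465537·32.940 − -66.932·-2601.961258) / -10625.957904 = 28.790798
y = (-128.836·-2601.961258 − -4000.465537·-95.352) / -10625.957904 = 4.350300
|P − Q| = √((28.790798 − 34.360)² + (4.350300 − 46.465)²) = 42.481336

42.481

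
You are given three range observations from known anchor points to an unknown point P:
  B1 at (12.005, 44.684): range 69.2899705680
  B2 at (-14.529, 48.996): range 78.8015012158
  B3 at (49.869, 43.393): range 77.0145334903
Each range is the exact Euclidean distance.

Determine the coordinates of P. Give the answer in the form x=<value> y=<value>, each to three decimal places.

x=13.674 y=-24.586

eq1: (x − 12.005)² + (y − 44.684)² = 69.2899705680²
eq2: (x + 14.529)² + (y − 48.996)² = 78.8015012158²
eq3: (x − 49.869)² + (y − 43.393)² = 77.0145334903²
eq3−eq1, eq3−eq2 (x²,y² cancel):
  -75.728·x + 2.582·y = -1098.951382
  -128.796·x + 11.206·y = -2036.607978
det = -75.728·11.206 − 2.582·-128.796 = -516.056696
x = (-1098.951382·11.206 − 2.582·-2036.607978) / -516.056696 = 13.673551
y = (-75.728·-2036.607978 − -1098.951382·-128.796) / -516.056696 = -24.585878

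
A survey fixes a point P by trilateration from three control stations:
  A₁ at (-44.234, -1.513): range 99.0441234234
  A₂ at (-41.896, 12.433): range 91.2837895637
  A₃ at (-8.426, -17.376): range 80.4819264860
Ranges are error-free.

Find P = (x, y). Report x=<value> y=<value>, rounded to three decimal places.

x=43.811 y=43.850

eq1: (x + 44.234)² + (y + 1.513)² = 99.0441234234²
eq2: (x + 41.896)² + (y − 12.433)² = 91.2837895637²
eq3: (x + 8.426)² + (y + 17.376)² = 80.4819264860²
eq2−eq1, eq2−eq3 (x²,y² cancel):
  -4.676·x − 27.892·y = -1427.926528
  66.940·x − 59.618·y = 318.458293
det = -4.676·-59.618 − -27.892·66.940 = 2145.864248
x = (-1427.926528·-59.618 − -27.892·318.458293) / 2145.864248 = 43.811048
y = (-4.676·318.458293 − -1427.926528·66.940) / 2145.864248 = 43.850067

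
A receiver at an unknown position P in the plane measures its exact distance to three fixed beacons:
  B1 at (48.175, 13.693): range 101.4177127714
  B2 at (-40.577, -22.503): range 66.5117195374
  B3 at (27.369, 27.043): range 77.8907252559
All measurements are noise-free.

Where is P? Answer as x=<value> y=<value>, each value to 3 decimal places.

x=-48.763 y=43.503

eq1: (x − 48.175)² + (y − 13.693)² = 101.4177127714²
eq2: (x + 40.577)² + (y + 22.503)² = 66.5117195374²
eq3: (x − 27.369)² + (y − 27.043)² = 77.8907252559²
eq2−eq1, eq2−eq3 (x²,y² cancel):
  177.504·x + 72.392·y = -5506.292692
  135.892·x + 99.092·y = -2315.648173
det = 177.504·99.092 − 72.392·135.892 = 7751.732704
x = (-5506.292692·99.092 − 72.392·-2315.648173) / 7751.732704 = -48.762666
y = (177.504·-2315.648173 − -5506.292692·135.892) / 7751.732704 = 43.503088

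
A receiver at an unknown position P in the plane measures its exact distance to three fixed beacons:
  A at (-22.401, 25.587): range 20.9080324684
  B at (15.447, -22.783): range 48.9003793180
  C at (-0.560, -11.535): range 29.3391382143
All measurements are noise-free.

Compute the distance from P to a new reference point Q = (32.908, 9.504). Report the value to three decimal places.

eq1: (x + 22.401)² + (y − 25.587)² = 20.9080324684²
eq2: (x − 15.447)² + (y + 22.783)² = 48.9003793180²
eq3: (x + 0.560)² + (y + 11.535)² = 29.3391382143²
eq1−eq2, eq1−eq3 (x²,y² cancel):
  75.696·x − 96.740·y = -2352.925748
  43.682·x − 74.244·y = -1446.768754
det = 75.696·-74.244 − -96.740·43.682 = -1394.177144
x = (-2352.925748·-74.244 − -96.740·-1446.768754) / -1394.177144 = -24.910902
y = (75.696·-1446.768754 − -2352.925748·43.682) / -1394.177144 = 4.830165
|P − Q| = √((-24.910902 − 32.908)² + (4.830165 − 9.504)²) = 58.007501

58.008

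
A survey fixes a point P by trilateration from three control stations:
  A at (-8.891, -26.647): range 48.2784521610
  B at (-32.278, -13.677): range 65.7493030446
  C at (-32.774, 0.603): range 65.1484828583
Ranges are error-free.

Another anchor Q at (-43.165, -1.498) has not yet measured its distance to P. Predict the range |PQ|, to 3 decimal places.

75.505

eq1: (x + 8.891)² + (y + 26.647)² = 48.2784521610²
eq2: (x + 32.278)² + (y + 13.677)² = 65.7493030446²
eq3: (x + 32.774)² + (y − 0.603)² = 65.1484828583²
eq3−eq1, eq3−eq2 (x²,y² cancel):
  47.766·x − 54.500·y = 1628.129681
  0.992·x − 28.560·y = 75.784896
det = 47.766·-28.560 − -54.500·0.992 = -1310.132960
x = (1628.129681·-28.560 − -54.500·75.784896) / -1310.132960 = 32.339547
y = (47.766·75.784896 − 1628.129681·0.992) / -1310.132960 = -1.530254
|P − Q| = √((32.339547 − -43.165)² + (-1.530254 − -1.498)²) = 75.504554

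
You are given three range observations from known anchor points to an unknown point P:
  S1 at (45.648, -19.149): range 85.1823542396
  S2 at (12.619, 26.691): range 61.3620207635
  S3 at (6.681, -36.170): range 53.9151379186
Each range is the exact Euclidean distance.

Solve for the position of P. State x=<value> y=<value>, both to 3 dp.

eq1: (x − 45.648)² + (y + 19.149)² = 85.1823542396²
eq2: (x − 12.619)² + (y − 26.691)² = 61.3620207635²
eq3: (x − 6.681)² + (y + 36.170)² = 53.9151379186²
eq3−eq2, eq3−eq1 (x²,y² cancel):
  11.876·x + 125.722·y = -1339.711514
  77.934·x + 34.042·y = -3251.671933
det = 11.876·34.042 − 125.722·77.934 = -9393.735556
x = (-1339.711514·34.042 − 125.722·-3251.671933) / -9393.735556 = -38.664090
y = (11.876·-3251.671933 − -1339.711514·77.934) / -9393.735556 = -7.003840

x=-38.664 y=-7.004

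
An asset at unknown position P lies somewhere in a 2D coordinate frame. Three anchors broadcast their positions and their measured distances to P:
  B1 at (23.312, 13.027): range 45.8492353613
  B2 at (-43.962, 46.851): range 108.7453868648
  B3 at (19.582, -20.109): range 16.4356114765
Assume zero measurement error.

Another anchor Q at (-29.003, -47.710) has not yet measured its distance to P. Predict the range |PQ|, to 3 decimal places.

61.666

eq1: (x − 23.312)² + (y − 13.027)² = 45.8492353613²
eq2: (x + 43.962)² + (y − 46.851)² = 108.7453868648²
eq3: (x − 19.582)² + (y + 20.109)² = 16.4356114765²
eq3−eq2, eq3−eq1 (x²,y² cancel):
  -127.088·x + 133.920·y = -8215.582800
  7.460·x + 66.272·y = -1906.697591
det = -127.088·66.272 − 133.920·7.460 = -9421.419136
x = (-8215.582800·66.272 − 133.920·-1906.697591) / -9421.419136 = 30.687326
y = (-127.088·-1906.697591 − -8215.582800·7.460) / -9421.419136 = -32.225149
|P − Q| = √((30.687326 − -29.003)² + (-32.225149 − -47.710)²) = 61.666163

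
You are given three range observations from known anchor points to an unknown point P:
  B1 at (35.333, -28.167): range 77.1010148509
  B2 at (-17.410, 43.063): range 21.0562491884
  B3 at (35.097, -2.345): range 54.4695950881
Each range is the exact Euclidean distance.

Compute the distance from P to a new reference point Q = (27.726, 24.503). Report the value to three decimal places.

eq1: (x − 35.333)² + (y + 28.167)² = 77.1010148509²
eq2: (x + 17.410)² + (y − 43.063)² = 21.0562491884²
eq3: (x − 35.097)² + (y + 2.345)² = 54.4695950881²
eq2−eq1, eq2−eq3 (x²,y² cancel):
  105.486·x − 142.460·y = -5616.930152
  105.014·x − 90.816·y = -3443.802794
det = 105.486·-90.816 − -142.460·105.014 = 5380.477864
x = (-5616.930152·-90.816 − -142.460·-3443.802794) / 5380.477864 = 3.624768
y = (105.486·-3443.802794 − -5616.930152·105.014) / 5380.477864 = 42.112119
|P − Q| = √((3.624768 − 27.726)² + (42.112119 − 24.503)²) = 29.848793

29.849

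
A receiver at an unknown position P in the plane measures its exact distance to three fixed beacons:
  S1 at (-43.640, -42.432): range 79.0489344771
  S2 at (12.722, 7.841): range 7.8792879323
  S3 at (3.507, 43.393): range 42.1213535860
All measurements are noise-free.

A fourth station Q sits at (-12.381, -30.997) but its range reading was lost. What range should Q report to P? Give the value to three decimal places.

eq1: (x + 43.640)² + (y + 42.432)² = 79.0489344771²
eq2: (x − 12.722)² + (y − 7.841)² = 7.8792879323²
eq3: (x − 3.507)² + (y − 43.393)² = 42.1213535860²
eq2−eq1, eq2−eq3 (x²,y² cancel):
  -112.724·x − 100.546·y = -2705.057205
  -18.430·x + 71.104·y = -40.204317
det = -112.724·71.104 − -100.546·-18.430 = -9868.190076
x = (-2705.057205·71.104 − -100.546·-40.204317) / -9868.190076 = 19.900587
y = (-112.724·-40.204317 − -2705.057205·-18.430) / -9868.190076 = 4.592758
|P − Q| = √((19.900587 − -12.381)² + (4.592758 − -30.997)²) = 48.049264

48.049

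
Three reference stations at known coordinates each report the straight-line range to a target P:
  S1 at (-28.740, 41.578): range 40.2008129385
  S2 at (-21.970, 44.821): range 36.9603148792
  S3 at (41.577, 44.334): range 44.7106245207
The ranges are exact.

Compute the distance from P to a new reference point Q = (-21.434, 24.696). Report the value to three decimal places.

26.644

eq1: (x + 28.740)² + (y − 41.578)² = 40.2008129385²
eq2: (x + 21.970)² + (y − 44.821)² = 36.9603148792²
eq3: (x − 41.577)² + (y − 44.334)² = 44.7106245207²
eq2−eq1, eq2−eq3 (x²,y² cancel):
  -13.540·x − 6.486·y = -186.925742
  127.094·x − 0.974·y = 569.572475
det = -13.540·-0.974 − -6.486·127.094 = 837.519644
x = (-186.925742·-0.974 − -6.486·569.572475) / 837.519644 = 4.628325
y = (-13.540·569.572475 − -186.925742·127.094) / 837.519644 = 19.157914
|P − Q| = √((4.628325 − -21.434)² + (19.157914 − 24.696)²) = 26.644233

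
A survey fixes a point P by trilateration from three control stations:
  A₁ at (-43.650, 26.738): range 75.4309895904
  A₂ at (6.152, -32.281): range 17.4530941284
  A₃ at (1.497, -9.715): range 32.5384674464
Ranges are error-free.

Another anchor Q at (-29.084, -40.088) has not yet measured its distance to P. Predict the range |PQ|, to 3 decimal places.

eq1: (x + 43.650)² + (y − 26.738)² = 75.4309895904²
eq2: (x − 6.152)² + (y + 32.281)² = 17.4530941284²
eq3: (x − 1.497)² + (y + 9.715)² = 32.5384674464²
eq3−eq1, eq3−eq2 (x²,y² cancel):
  -90.294·x + 72.906·y = -2107.461417
  9.310·x − 45.132·y = 1737.429200
det = -90.294·-45.132 − 72.906·9.310 = 3396.393948
x = (-2107.461417·-45.132 − 72.906·1737.429200) / 3396.393948 = -9.290755
y = (-90.294·1737.429200 − -2107.461417·9.310) / 3396.393948 = -40.413147
|P − Q| = √((-9.290755 − -29.084)² + (-40.413147 − -40.088)²) = 19.795915

19.796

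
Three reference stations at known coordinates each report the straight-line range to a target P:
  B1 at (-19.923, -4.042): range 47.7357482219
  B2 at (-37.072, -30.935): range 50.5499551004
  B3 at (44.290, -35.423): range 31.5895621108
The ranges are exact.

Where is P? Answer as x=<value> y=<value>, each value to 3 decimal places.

x=12.874 y=-38.727

eq1: (x + 19.923)² + (y + 4.042)² = 47.7357482219²
eq2: (x + 37.072)² + (y + 30.935)² = 50.5499551004²
eq3: (x − 44.290)² + (y + 35.423)² = 31.5895621108²
eq3−eq1, eq3−eq2 (x²,y² cancel):
  -128.426·x + 62.762·y = -4083.930560
  -162.724·x + 8.976·y = -2442.483146
det = -128.426·8.976 − 62.762·-162.724 = 9060.131912
x = (-4083.930560·8.976 − 62.762·-2442.483146) / 9060.131912 = 12.873738
y = (-128.426·-2442.483146 − -4083.930560·-162.724) / 9060.131912 = -38.727380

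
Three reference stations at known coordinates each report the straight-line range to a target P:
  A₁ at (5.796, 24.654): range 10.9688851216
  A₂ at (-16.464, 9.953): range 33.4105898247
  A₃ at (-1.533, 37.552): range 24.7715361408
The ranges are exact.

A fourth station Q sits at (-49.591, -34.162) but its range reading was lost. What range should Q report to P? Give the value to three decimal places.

eq1: (x − 5.796)² + (y − 24.654)² = 10.9688851216²
eq2: (x + 16.464)² + (y − 9.953)² = 33.4105898247²
eq3: (x + 1.533)² + (y − 37.552)² = 24.7715361408²
eq2−eq3, eq2−eq1 (x²,y² cancel):
  29.862·x + 55.198·y = 1545.015798
  44.520·x + 29.402·y = 1267.238899
det = 29.862·29.402 − 55.198·44.520 = -1579.412436
x = (1545.015798·29.402 − 55.198·1267.238899) / -1579.412436 = 15.526342
y = (29.862·1267.238899 − 1545.015798·44.520) / -1579.412436 = 19.590713
|P − Q| = √((15.526342 − -49.591)² + (19.590713 − -34.162)²) = 84.437091

84.437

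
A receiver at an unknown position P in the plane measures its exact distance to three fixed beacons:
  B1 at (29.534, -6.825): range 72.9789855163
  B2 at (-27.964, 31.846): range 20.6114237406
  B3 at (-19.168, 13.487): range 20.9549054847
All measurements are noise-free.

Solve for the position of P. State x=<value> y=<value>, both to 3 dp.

eq1: (x − 29.534)² + (y + 6.825)² = 72.9789855163²
eq2: (x + 27.964)² + (y − 31.846)² = 20.6114237406²
eq3: (x + 19.168)² + (y − 13.487)² = 20.9549054847²
eq1−eq2, eq1−eq3 (x²,y² cancel):
  -114.996·x + 77.342·y = 5778.416769
  -97.404·x + 40.624·y = 4517.297875
det = -114.996·40.624 − 77.342·-97.404 = 2861.822664
x = (5778.416769·40.624 − 77.342·4517.297875) / 2861.822664 = -40.056448
y = (-114.996·4517.297875 − 5778.416769·-97.404) / 2861.822664 = 15.154580

x=-40.056 y=15.155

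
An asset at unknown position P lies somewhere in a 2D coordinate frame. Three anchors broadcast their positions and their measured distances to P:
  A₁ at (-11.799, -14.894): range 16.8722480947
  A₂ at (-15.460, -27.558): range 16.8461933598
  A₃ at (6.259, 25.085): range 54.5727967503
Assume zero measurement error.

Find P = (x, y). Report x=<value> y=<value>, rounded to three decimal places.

eq1: (x + 11.799)² + (y + 14.894)² = 16.8722480947²
eq2: (x + 15.460)² + (y + 27.558)² = 16.8461933598²
eq3: (x − 6.259)² + (y − 25.085)² = 54.5727967503²
eq1−eq3, eq1−eq2 (x²,y² cancel):
  36.116·x + 79.958·y = -2386.132720
  -7.322·x − 25.328·y = 638.285852
det = 36.116·-25.328 − 79.958·-7.322 = -329.293572
x = (-2386.132720·-25.328 − 79.958·638.285852) / -329.293572 = -28.545681
y = (36.116·638.285852 − -2386.132720·-7.322) / -329.293572 = -16.948609

x=-28.546 y=-16.949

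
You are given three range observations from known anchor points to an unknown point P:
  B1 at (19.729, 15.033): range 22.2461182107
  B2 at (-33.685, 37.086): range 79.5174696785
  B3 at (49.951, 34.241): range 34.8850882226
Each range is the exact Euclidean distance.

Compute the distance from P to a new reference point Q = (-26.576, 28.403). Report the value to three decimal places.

eq1: (x − 19.729)² + (y − 15.033)² = 22.2461182107²
eq2: (x + 33.685)² + (y − 37.086)² = 79.5174696785²
eq3: (x − 49.951)² + (y − 34.241)² = 34.8850882226²
eq3−eq1, eq3−eq2 (x²,y² cancel):
  -60.444·x − 38.416·y = -2330.244347
  -167.272·x + 5.690·y = -6263.556465
det = -60.444·5.690 − -38.416·-167.272 = -6769.847512
x = (-2330.244347·5.690 − -38.416·-6263.556465) / -6769.847512 = 37.501565
y = (-60.444·-6263.556465 − -2330.244347·-167.272) / -6769.847512 = 1.652951
|P − Q| = √((37.501565 − -26.576)² + (1.652951 − 28.403)²) = 69.437018

69.437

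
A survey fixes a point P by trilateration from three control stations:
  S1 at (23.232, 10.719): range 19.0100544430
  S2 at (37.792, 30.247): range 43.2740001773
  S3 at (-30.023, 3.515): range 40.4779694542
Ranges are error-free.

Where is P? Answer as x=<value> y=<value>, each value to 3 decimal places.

x=9.947 y=-2.878

eq1: (x − 23.232)² + (y − 10.719)² = 19.0100544430²
eq2: (x − 37.792)² + (y − 30.247)² = 43.2740001773²
eq3: (x + 30.023)² + (y − 3.515)² = 40.4779694542²
eq3−eq2, eq3−eq1 (x²,y² cancel):
  135.630·x + 53.464·y = 1195.207439
  106.510·x + 14.408·y = 1017.970872
det = 135.630·14.408 − 53.464·106.510 = -3740.293600
x = (1195.207439·14.408 − 53.464·1017.970872) / -3740.293600 = 9.946878
y = (135.630·1017.970872 − 1195.207439·106.510) / -3740.293600 = -2.878342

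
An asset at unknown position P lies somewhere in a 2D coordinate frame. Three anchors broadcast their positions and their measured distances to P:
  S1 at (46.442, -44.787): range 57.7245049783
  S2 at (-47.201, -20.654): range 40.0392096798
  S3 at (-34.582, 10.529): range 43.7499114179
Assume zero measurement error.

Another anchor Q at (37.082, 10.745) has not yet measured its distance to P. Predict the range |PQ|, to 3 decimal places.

56.130

eq1: (x − 46.442)² + (y + 44.787)² = 57.7245049783²
eq2: (x + 47.201)² + (y + 20.654)² = 40.0392096798²
eq3: (x + 34.582)² + (y − 10.529)² = 43.7499114179²
eq3−eq1, eq3−eq2 (x²,y² cancel):
  162.048·x − 110.632·y = 1437.896442
  -25.238·x − 62.366·y = 1658.663989
det = 162.048·-62.366 − -110.632·-25.238 = -12898.415984
x = (1437.896442·-62.366 − -110.632·1658.663989) / -12898.415984 = -7.274185
y = (162.048·1658.663989 − 1437.896442·-25.238) / -12898.415984 = -23.651960
|P − Q| = √((-7.274185 − 37.082)² + (-23.651960 − 10.745)²) = 56.130402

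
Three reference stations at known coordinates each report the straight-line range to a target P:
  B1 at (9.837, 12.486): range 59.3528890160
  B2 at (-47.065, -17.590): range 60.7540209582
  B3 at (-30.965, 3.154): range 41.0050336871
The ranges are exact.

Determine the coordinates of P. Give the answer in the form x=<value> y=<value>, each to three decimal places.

eq1: (x − 9.837)² + (y − 12.486)² = 59.3528890160²
eq2: (x + 47.065)² + (y + 17.590)² = 60.7540209582²
eq3: (x + 30.965)² + (y − 3.154)² = 41.0050336871²
eq3−eq2, eq3−eq1 (x²,y² cancel):
  -32.200·x − 41.488·y = -453.894891
  81.604·x + 18.664·y = -2557.464823
det = -32.200·18.664 − -41.488·81.604 = 2784.605952
x = (-453.894891·18.664 − -41.488·-2557.464823) / 2784.605952 = -41.146071
y = (-32.200·-2557.464823 − -453.894891·81.604) / 2784.605952 = 42.875009

x=-41.146 y=42.875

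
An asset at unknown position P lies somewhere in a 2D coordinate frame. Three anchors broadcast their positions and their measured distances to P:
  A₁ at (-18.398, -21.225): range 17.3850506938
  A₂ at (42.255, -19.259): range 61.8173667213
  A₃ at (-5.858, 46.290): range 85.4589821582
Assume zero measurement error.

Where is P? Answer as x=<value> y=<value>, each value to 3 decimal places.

x=-16.490 y=-38.505

eq1: (x + 18.398)² + (y + 21.225)² = 17.3850506938²
eq2: (x − 42.255)² + (y + 19.259)² = 61.8173667213²
eq3: (x + 5.858)² + (y − 46.290)² = 85.4589821582²
eq3−eq2, eq3−eq1 (x²,y² cancel):
  96.226·x − 131.098·y = 3461.164645
  -25.080·x − 135.030·y = 5612.904409
det = 96.226·-135.030 − -131.098·-25.080 = -16281.334620
x = (3461.164645·-135.030 − -131.098·5612.904409) / -16281.334620 = -16.490017
y = (96.226·5612.904409 − 3461.164645·-25.080) / -16281.334620 = -38.505034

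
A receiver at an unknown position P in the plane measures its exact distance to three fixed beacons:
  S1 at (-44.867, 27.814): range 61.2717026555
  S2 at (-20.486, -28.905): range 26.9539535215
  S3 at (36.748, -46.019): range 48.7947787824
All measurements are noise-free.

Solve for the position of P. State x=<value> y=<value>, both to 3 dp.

eq1: (x + 44.867)² + (y − 27.814)² = 61.2717026555²
eq2: (x + 20.486)² + (y + 28.905)² = 26.9539535215²
eq3: (x − 36.748)² + (y + 46.019)² = 48.7947787824²
eq1−eq2, eq1−eq3 (x²,y² cancel):
  48.762·x − 113.438·y = 1496.214872
  163.230·x − 147.666·y = 2054.788690
det = 48.762·-147.666 − -113.438·163.230 = 11315.995248
x = (1496.214872·-147.666 − -113.438·2054.788690) / 11315.995248 = 1.073795
y = (48.762·2054.788690 − 1496.214872·163.230) / 11315.995248 = -12.728138

x=1.074 y=-12.728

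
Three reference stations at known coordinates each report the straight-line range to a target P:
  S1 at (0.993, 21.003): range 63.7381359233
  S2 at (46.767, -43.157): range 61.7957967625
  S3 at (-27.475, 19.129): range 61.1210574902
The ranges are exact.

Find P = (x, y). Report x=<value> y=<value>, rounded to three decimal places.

x=-14.980 y=-40.701

eq1: (x − 0.993)² + (y − 21.003)² = 63.7381359233²
eq2: (x − 46.767)² + (y + 43.157)² = 61.7957967625²
eq3: (x + 27.475)² + (y − 19.129)² = 61.1210574902²
eq3−eq2, eq3−eq1 (x²,y² cancel):
  148.484·x − 124.572·y = 2845.947843
  56.936·x + 3.748·y = -1005.448510
det = 148.484·3.748 − -124.572·56.936 = 7649.149424
x = (2845.947843·3.748 − -124.572·-1005.448510) / 7649.149424 = -14.979982
y = (148.484·-1005.448510 − 2845.947843·56.936) / 7649.149424 = -40.701245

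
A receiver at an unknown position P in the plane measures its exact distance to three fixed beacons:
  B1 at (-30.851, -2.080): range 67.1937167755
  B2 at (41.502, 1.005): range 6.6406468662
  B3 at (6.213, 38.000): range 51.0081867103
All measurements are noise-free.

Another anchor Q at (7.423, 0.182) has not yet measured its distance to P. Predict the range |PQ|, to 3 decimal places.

eq1: (x + 30.851)² + (y + 2.080)² = 67.1937167755²
eq2: (x − 41.502)² + (y − 1.005)² = 6.6406468662²
eq3: (x − 6.213)² + (y − 38.000)² = 51.0081867103²
eq1−eq2, eq1−eq3 (x²,y² cancel):
  144.706·x + 6.170·y = 5238.212811
  74.128·x + 80.160·y = 2439.651231
det = 144.706·80.160 − 6.170·74.128 = 11142.263200
x = (5238.212811·80.160 − 6.170·2439.651231) / 11142.263200 = 36.333955
y = (144.706·2439.651231 − 5238.212811·74.128) / 11142.263200 = -3.165072
|P − Q| = √((36.333955 − 7.423)² + (-3.165072 − 0.182)²) = 29.104058

29.104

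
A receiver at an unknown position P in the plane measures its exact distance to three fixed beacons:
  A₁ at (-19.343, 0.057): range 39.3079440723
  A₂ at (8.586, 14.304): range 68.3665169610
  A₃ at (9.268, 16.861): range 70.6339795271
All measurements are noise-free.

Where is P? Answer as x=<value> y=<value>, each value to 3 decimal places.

x=-41.039 y=-32.721

eq1: (x + 19.343)² + (y − 0.057)² = 39.3079440723²
eq2: (x − 8.586)² + (y − 14.304)² = 68.3665169610²
eq3: (x − 9.268)² + (y − 16.861)² = 70.6339795271²
eq3−eq2, eq3−eq1 (x²,y² cancel):
  -1.364·x − 5.114·y = 223.313089
  -57.222·x − 33.608·y = 3448.010350
det = -1.364·-33.608 − -5.114·-57.222 = -246.791996
x = (223.313089·-33.608 − -5.114·3448.010350) / -246.791996 = -41.038684
y = (-1.364·3448.010350 − 223.313089·-57.222) / -246.791996 = -32.721221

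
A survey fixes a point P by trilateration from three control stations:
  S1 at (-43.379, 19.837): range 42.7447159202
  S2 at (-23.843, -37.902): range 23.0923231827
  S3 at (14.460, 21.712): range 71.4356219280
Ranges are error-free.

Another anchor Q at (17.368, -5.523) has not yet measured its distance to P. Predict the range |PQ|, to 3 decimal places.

eq1: (x + 43.379)² + (y − 19.837)² = 42.7447159202²
eq2: (x + 23.843)² + (y + 37.902)² = 23.0923231827²
eq3: (x − 14.460)² + (y − 21.712)² = 71.4356219280²
eq2−eq3, eq2−eq1 (x²,y² cancel):
  76.606·x + 119.228·y = -5894.340399
  -39.072·x + 115.478·y = -1023.661392
det = 76.606·115.478 − 119.228·-39.072 = 13504.784084
x = (-5894.340399·115.478 − 119.228·-1023.661392) / 13504.784084 = -41.364418
y = (76.606·-1023.661392 − -5894.340399·-39.072) / 13504.784084 = -22.860215
|P − Q| = √((-41.364418 − 17.368)² + (-22.860215 − -5.523)²) = 61.237864

61.238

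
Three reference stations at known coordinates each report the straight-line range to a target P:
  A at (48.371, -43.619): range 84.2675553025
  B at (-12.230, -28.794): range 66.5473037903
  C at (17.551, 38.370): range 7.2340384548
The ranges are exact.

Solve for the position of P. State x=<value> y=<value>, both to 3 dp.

eq1: (x − 48.371)² + (y + 43.619)² = 84.2675553025²
eq2: (x + 12.230)² + (y + 28.794)² = 66.5473037903²
eq3: (x − 17.551)² + (y − 38.370)² = 7.2340384548²
eq2−eq1, eq2−eq3 (x²,y² cancel):
  121.202·x − 29.650·y = 591.226231
  59.562·x + 134.328·y = 5177.839494
det = 121.202·134.328 − -29.650·59.562 = 18046.835556
x = (591.226231·134.328 − -29.650·5177.839494) / 18046.835556 = 12.907591
y = (121.202·5177.839494 − 591.226231·59.562) / 18046.835556 = 32.822923

x=12.908 y=32.823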